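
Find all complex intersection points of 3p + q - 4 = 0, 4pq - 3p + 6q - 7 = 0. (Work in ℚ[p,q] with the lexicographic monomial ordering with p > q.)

{(1, 1), (-17/12, 33/4)}

Compute a lex Gröbner basis by Buchberger's algorithm.
f_1 = 3p + q - 4, LT = p.
f_2 = 4pq - 3p + 6q - 7, LT = pq.

S(f_1,f_2): lcm = pq. S = ¾p + ⅓q² - 17/6q + 7/4.
  leading term p: subtract (¼)·f_1 from ¾p + ⅓q² - 17/6q + 7/4 → ⅓q² - 37/12q + 11/4
  leading term q²: no divisor's leading term divides it; move ⅓q² to the remainder.
  leading term q: no divisor's leading term divides it; move -37/12q to the remainder.
  leading term 1: no divisor's leading term divides it; move 11/4 to the remainder.
  remainder ⅓q² - 37/12q + 11/4 ≠ 0; add h_3 = ⅓q² - 37/12q + 11/4 to the basis.

S(f_1,h_3): leading monomials are coprime, so the S-polynomial reduces to 0 (Buchberger's first criterion).
S(f_2,h_3): lcm = pq². S = 17/2pq - 33/4p + 3/2q² - 7/4q.
  leading term pq: subtract (17/6q)·f_1 from 17/2pq - 33/4p + 3/2q² - 7/4q → -33/4p - 4/3q² + 115/12q
  leading term p: subtract (-11/4)·f_1 from -33/4p - 4/3q² + 115/12q → -4/3q² + 37/3q - 11
  leading term q²: subtract (-4)·h_3 from -4/3q² + 37/3q - 11 → 0
  remainder 0.

Every S-polynomial of the final basis reduces to 0, so we have a Gröbner basis.
Inter-reduce: drop elements whose leading term is divisible by another's, tail-reduce, and make monic.
Reduced Gröbner basis: {p + ⅓q - 4/3, q² - 37/4q + 33/4}.

Since the basis is lex-ordered, q² - 37/4q + 33/4 is univariate in q. Its roots are {1, 33/4}. Back-substituting each root into the other basis elements fixes the other coordinates.
  q = 1: the earlier basis element becomes p - 1 = 0, giving p = 1 — point (1, 1).
  q = 33/4: the earlier basis element becomes p + 17/12 = 0, giving p = -17/12 — point (-17/12, 33/4).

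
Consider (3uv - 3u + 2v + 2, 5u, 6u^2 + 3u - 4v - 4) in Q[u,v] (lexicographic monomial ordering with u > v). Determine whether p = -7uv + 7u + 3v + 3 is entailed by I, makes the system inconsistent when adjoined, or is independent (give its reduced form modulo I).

First compute the reduced Gröbner basis of I by Buchberger's algorithm.
f_1 = 3uv - 3u + 2v + 2, LT = uv.
f_2 = 5u, LT = u.
f_3 = 6u^2 + 3u - 4v - 4, LT = u^2.

S(f_1,f_2): lcm = uv. S = -u + 2/3v + 2/3.
  leading term u: subtract (-1/5)·f_2 from -u + 2/3v + 2/3 → 2/3v + 2/3
  leading term v: no divisor's leading term divides it; move 2/3v to the remainder.
  leading term 1: no divisor's leading term divides it; move 2/3 to the remainder.
  remainder 2/3v + 2/3 ≠ 0; add h_4 = 2/3v + 2/3 to the basis.

The other S-polynomials (S(f_1,f_3), S(f_2,f_3), S(f_1,h_4), S(f_2,h_4), S(f_3,h_4)) all reduce to 0 modulo the current basis, so we have a Gröbner basis.
Inter-reduce: drop elements whose leading term is divisible by another's, tail-reduce, and make monic.
Reduced Gröbner basis: {u, v + 1}.
Label its elements g_1 = u, g_2 = v + 1.

Reduce p = -7uv + 7u + 3v + 3 modulo G:
  leading term uv: subtract (-7v)·g_1 from -7uv + 7u + 3v + 3 → 7u + 3v + 3
  leading term u: subtract (7)·g_1 from 7u + 3v + 3 → 3v + 3
  leading term v: subtract (3)·g_2 from 3v + 3 → 0
  normal form = 0.
Since the normal form is 0, p ∈ I.

-7uv + 7u + 3v + 3 lies in I (it reduces to 0).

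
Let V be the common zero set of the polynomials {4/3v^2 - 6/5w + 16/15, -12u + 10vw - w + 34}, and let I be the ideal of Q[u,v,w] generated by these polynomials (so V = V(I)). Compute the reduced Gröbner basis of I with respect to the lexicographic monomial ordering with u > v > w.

G = {u - 5/6vw + 1/12w - 17/6, v^2 - 9/10w + 4/5}

f_1 = 4/3v^2 - 6/5w + 16/15, LT = v^2.
f_2 = -12u + 10vw - w + 34, LT = u.

The S-polynomials (S(f_1,f_2)) all reduce to 0 modulo the current basis, so we have a Gröbner basis.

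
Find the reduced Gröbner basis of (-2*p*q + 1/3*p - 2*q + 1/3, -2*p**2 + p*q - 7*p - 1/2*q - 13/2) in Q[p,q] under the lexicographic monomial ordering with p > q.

f_1 = -2*p*q + 1/3*p - 2*q + 1/3, LT = p*q.
f_2 = -2*p**2 + p*q - 7*p - 1/2*q - 13/2, LT = p**2.

S(f_1,f_2): lcm = p**2*q. S = -1/6*p**2 + 1/2*p*q**2 - 5/2*p*q - 1/6*p - 1/4*q**2 - 13/4*q.
  leading term p**2: subtract (1/12)·f_2 from -1/6*p**2 + 1/2*p*q**2 - 5/2*p*q - 1/6*p - 1/4*q**2 - 13/4*q → 1/2*p*q**2 - 31/12*p*q + 5/12*p - 1/4*q**2 - 77/24*q + 13/24
  leading term p*q**2: subtract (-1/4*q)·f_1 from 1/2*p*q**2 - 31/12*p*q + 5/12*p - 1/4*q**2 - 77/24*q + 13/24 → -5/2*p*q + 5/12*p - 3/4*q**2 - 25/8*q + 13/24
  leading term p*q: subtract (5/4)·f_1 from -5/2*p*q + 5/12*p - 3/4*q**2 - 25/8*q + 13/24 → -3/4*q**2 - 5/8*q + 1/8
  leading term q**2: no divisor's leading term divides it; move -3/4*q**2 to the remainder.
  leading term q: no divisor's leading term divides it; move -5/8*q to the remainder.
  leading term 1: no divisor's leading term divides it; move 1/8 to the remainder.
  remainder -3/4*q**2 - 5/8*q + 1/8 ≠ 0; add g_3 = -3/4*q**2 - 5/8*q + 1/8 to the basis.

The other S-polynomials (S(f_1,g_3), S(f_2,g_3)) all reduce to 0 modulo the current basis, so we have a Gröbner basis.

G = {p**2 + 41/12*p + 3/4*q + 19/6, p*q - 1/6*p + q - 1/6, q**2 + 5/6*q - 1/6}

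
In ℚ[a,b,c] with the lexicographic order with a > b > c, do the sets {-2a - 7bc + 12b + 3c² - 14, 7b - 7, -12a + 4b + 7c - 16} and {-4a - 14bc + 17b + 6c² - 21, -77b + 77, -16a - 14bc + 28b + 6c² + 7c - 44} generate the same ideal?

Yes, the ideals are equal.

For a fixed monomial order, each ideal has a unique reduced Gröbner basis; comparing bases decides equality.
Buchberger on the first generating set:
f_1 = -2a - 7bc + 12b + 3c² - 14, LT = a.
f_2 = 7b - 7, LT = b.
f_3 = -12a + 4b + 7c - 16, LT = a.

S(f_1,f_2): leading monomials are coprime, so the S-polynomial reduces to 0 (Buchberger's first criterion).
S(f_1,f_3): lcm = a. S = 7/2bc - 17/3b - 3/2c² + 7/12c + 17/3.
  leading term bc: subtract (½c)·f_2 from 7/2bc - 17/3b - 3/2c² + 7/12c + 17/3 → -17/3b - 3/2c² + 49/12c + 17/3
  leading term b: subtract (-17/21)·f_2 from -17/3b - 3/2c² + 49/12c + 17/3 → -3/2c² + 49/12c
  leading term c²: no divisor's leading term divides it; move -3/2c² to the remainder.
  leading term c: no divisor's leading term divides it; move 49/12c to the remainder.
  remainder -3/2c² + 49/12c ≠ 0; add g_4 = -3/2c² + 49/12c to the basis.

S(f_2,f_3): leading monomials are coprime, so the S-polynomial reduces to 0 (Buchberger's first criterion).
S(f_1,g_4): leading monomials are coprime, so the S-polynomial reduces to 0 (Buchberger's first criterion).
S(f_2,g_4): leading monomials are coprime, so the S-polynomial reduces to 0 (Buchberger's first criterion).
S(f_3,g_4): leading monomials are coprime, so the S-polynomial reduces to 0 (Buchberger's first criterion).
Every S-polynomial of the final basis reduces to 0, so we have a Gröbner basis.
Inter-reduce: drop elements whose leading term is divisible by another's, tail-reduce, and make monic.
Reduced Gröbner basis: {a - 7/12c + 1, b - 1, c² - 49/18c}.

Buchberger on the second generating set:
h_1 = -4a - 14bc + 17b + 6c² - 21, LT = a.
h_2 = -77b + 77, LT = b.
h_3 = -16a - 14bc + 28b + 6c² + 7c - 44, LT = a.

S(h_1,h_2): leading monomials are coprime, so the S-polynomial reduces to 0 (Buchberger's first criterion).
S(h_1,h_3): lcm = a. S = 21/8bc - 5/2b - 9/8c² + 7/16c + 5/2.
  leading term bc: subtract (-3/88c)·h_2 from 21/8bc - 5/2b - 9/8c² + 7/16c + 5/2 → -5/2b - 9/8c² + 49/16c + 5/2
  leading term b: subtract (5/154)·h_2 from -5/2b - 9/8c² + 49/16c + 5/2 → -9/8c² + 49/16c
  leading term c²: no divisor's leading term divides it; move -9/8c² to the remainder.
  leading term c: no divisor's leading term divides it; move 49/16c to the remainder.
  remainder -9/8c² + 49/16c ≠ 0; add k_4 = -9/8c² + 49/16c to the basis.

S(h_2,h_3): leading monomials are coprime, so the S-polynomial reduces to 0 (Buchberger's first criterion).
S(h_1,k_4): leading monomials are coprime, so the S-polynomial reduces to 0 (Buchberger's first criterion).
S(h_2,k_4): leading monomials are coprime, so the S-polynomial reduces to 0 (Buchberger's first criterion).
S(h_3,k_4): leading monomials are coprime, so the S-polynomial reduces to 0 (Buchberger's first criterion).
Every S-polynomial of the final basis reduces to 0, so we have a Gröbner basis.
Inter-reduce: drop elements whose leading term is divisible by another's, tail-reduce, and make monic.
Reduced Gröbner basis: {a - 7/12c + 1, b - 1, c² - 49/18c}.

These coincide, so the ideals are equal.
The same test decides containment: I ⊆ J iff every generator of I reduces to 0 modulo a Gröbner basis of J.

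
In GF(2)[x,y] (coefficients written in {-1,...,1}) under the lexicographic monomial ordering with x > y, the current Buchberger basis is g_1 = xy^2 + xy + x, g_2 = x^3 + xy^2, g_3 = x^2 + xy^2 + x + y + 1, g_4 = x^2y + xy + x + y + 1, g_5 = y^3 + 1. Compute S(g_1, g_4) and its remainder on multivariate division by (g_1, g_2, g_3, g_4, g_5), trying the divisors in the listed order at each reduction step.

lcm(LM(g_1), LM(g_4)) = x^2y^2.
S = (lcm/LT(g_1))·g_1 − (lcm/LT(g_4))·g_4 = x^2y + x^2 + xy^2 + xy + y^2 + y.
Reduce S modulo (g_1, g_2, g_3, g_4, g_5) in that order:
  leading term x^2y: subtract (y)·g_3 from x^2y + x^2 + xy^2 + xy + y^2 + y → x^2 + xy^3 + xy^2
  leading term x^2: subtract (1)·g_3 from x^2 + xy^3 + xy^2 → xy^3 + x + y + 1
  leading term xy^3: subtract (y)·g_1 from xy^3 + x + y + 1 → xy^2 + xy + x + y + 1
  leading term xy^2: subtract (1)·g_1 from xy^2 + xy + x + y + 1 → y + 1
  leading term y: no divisor's leading term divides it; move y to the remainder.
  leading term 1: no divisor's leading term divides it; move 1 to the remainder.
The remainder y + 1 is nonzero, so it would be added as the next basis element.

S(g_1, g_4) = x^2y + x^2 + xy^2 + xy + y^2 + y; remainder on division = y + 1.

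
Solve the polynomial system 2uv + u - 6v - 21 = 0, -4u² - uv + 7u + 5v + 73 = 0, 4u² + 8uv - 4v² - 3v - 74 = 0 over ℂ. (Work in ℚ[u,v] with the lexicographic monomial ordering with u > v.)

Compute a lex Gröbner basis by Buchberger's algorithm.
f_1 = 2uv + u - 6v - 21, LT = uv.
f_2 = -4u² - uv + 7u + 5v + 73, LT = u².
f_3 = 4u² + 8uv - 4v² - 3v - 74, LT = u².

S(f_1,f_2): lcm = u²v. S = ½u² - ¼uv² - 5/4uv - 21/2u + 5/4v² + 73/4v.
  reduce S modulo (f_1, f_2, f_3):
  remainder -9u + ½v² + 25/2v - 4 ≠ 0; add h_4 = -9u + ½v² + 25/2v - 4 to the basis.

S(f_1,f_3): lcm = u²v. S = ½u² - 2uv² - 3uv - 21/2u + v³ + ¾v² + 37/2v.
  reduce S modulo (f_1, f_2, f_3, h_4):
  remainder v³ - 1649/288v² - 5801/288v - 1351/144 ≠ 0; add h_5 = v³ - 1649/288v² - 5801/288v - 1351/144 to the basis.

S(f_2,f_3): lcm = u². S = -7/4uv - 7/4u + v² - ½v + ¼.
  reduce S modulo (f_1, f_2, f_3, h_4, h_5):
  remainder 137/144v² - 1003/144v - 1277/72 ≠ 0; add h_6 = 137/144v² - 1003/144v - 1277/72 to the basis.

S(f_1,h_4): lcm = uv. S = ½u + 1/18v³ + 25/18v² - 31/9v - 21/2.
  reduce S modulo (f_1, f_2, f_3, h_4, h_5, h_6):
  remainder 72793/6576v + 72793/3288 ≠ 0; add h_7 = 72793/6576v + 72793/3288 to the basis.

The other S-polynomials (S(f_2,h_4), S(f_3,h_4), S(f_1,h_5), S(f_2,h_5), S(f_3,h_5), S(h_4,h_5), S(f_1,h_6), S(f_2,h_6), S(f_3,h_6), S(h_4,h_6), S(h_5,h_6), S(f_1,h_7), S(f_2,h_7), S(f_3,h_7), S(h_4,h_7), S(h_5,h_7), S(h_6,h_7)) all reduce to 0 modulo the current basis, so we have a Gröbner basis.
Inter-reduce: drop elements whose leading term is divisible by another's, tail-reduce, and make monic.
Reduced Gröbner basis: {u + 3, v + 2}.

Elimination: the polynomial v + 2 lies in the elimination ideal for v, so v ∈ {-2}. For each such v, the remaining basis elements (now univariate) give the rest of the solution.
  v = -2: the earlier basis element becomes u + 3 = 0, giving u = -3 — point (-3, -2).

{(-3, -2)}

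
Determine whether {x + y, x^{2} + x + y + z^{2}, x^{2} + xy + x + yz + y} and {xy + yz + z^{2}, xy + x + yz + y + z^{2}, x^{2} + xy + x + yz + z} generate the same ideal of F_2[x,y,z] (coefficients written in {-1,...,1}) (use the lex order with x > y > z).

For a fixed monomial order, each ideal has a unique reduced Gröbner basis; comparing bases decides equality.
Buchberger on the first generating set:
f_1 = x + y, LT = x.
f_2 = x^{2} + x + y + z^{2}, LT = x^{2}.
f_3 = x^{2} + xy + x + yz + y, LT = x^{2}.

S(f_1,f_2): lcm = x^{2}. S = xy + x + y + z^{2}.
  leading term xy: subtract (y)·f_1 from xy + x + y + z^{2} → x + y^{2} + y + z^{2}
  leading term x: subtract (1)·f_1 from x + y^{2} + y + z^{2} → y^{2} + z^{2}
  leading term y^{2}: no divisor's leading term divides it; move y^{2} to the remainder.
  leading term z^{2}: no divisor's leading term divides it; move z^{2} to the remainder.
  remainder y^{2} + z^{2} ≠ 0; add g_4 = y^{2} + z^{2} to the basis.

S(f_1,f_3): lcm = x^{2}. S = x + yz + y.
  leading term x: subtract (1)·f_1 from x + yz + y → yz
  leading term yz: no divisor's leading term divides it; move yz to the remainder.
  remainder yz ≠ 0; add g_5 = yz to the basis.

S(g_4,g_5): lcm = y^{2}z. S = z^{3}.
  leading term z^{3}: no divisor's leading term divides it; move z^{3} to the remainder.
  remainder z^{3} ≠ 0; add g_6 = z^{3} to the basis.

The other S-polynomials (S(f_2,f_3), S(f_1,g_4), S(f_2,g_4), S(f_3,g_4), S(f_1,g_5), S(f_2,g_5), S(f_3,g_5), S(f_1,g_6), S(f_2,g_6), S(f_3,g_6), S(g_4,g_6), S(g_5,g_6)) all reduce to 0 modulo the current basis, so we have a Gröbner basis.
Inter-reduce: drop elements whose leading term is divisible by another's, tail-reduce, and make monic.
Reduced Gröbner basis: {x + y, y^{2} + z^{2}, yz, z^{3}}.

Buchberger on the second generating set:
h_1 = xy + yz + z^{2}, LT = xy.
h_2 = xy + x + yz + y + z^{2}, LT = xy.
h_3 = x^{2} + xy + x + yz + z, LT = x^{2}.

S(h_1,h_2): lcm = xy. S = x + y.
  leading term x: no divisor's leading term divides it; move x to the remainder.
  leading term y: no divisor's leading term divides it; move y to the remainder.
  remainder x + y ≠ 0; add k_4 = x + y to the basis.

S(h_1,h_3): lcm = x^{2}y. S = xy^{2} + xyz + xy + xz^{2} + y^{2}z + yz.
  leading term xy^{2}: subtract (y)·h_1 from xy^{2} + xyz + xy + xz^{2} + y^{2}z + yz → xyz + xy + xz^{2} + yz^{2} + yz
  leading term xyz: subtract (z)·h_1 from xyz + xy + xz^{2} + yz^{2} + yz → xy + xz^{2} + yz + z^{3}
  leading term xy: subtract (1)·h_1 from xy + xz^{2} + yz + z^{3} → xz^{2} + z^{3} + z^{2}
  leading term xz^{2}: subtract (z^{2})·k_4 from xz^{2} + z^{3} + z^{2} → yz^{2} + z^{3} + z^{2}
  leading term yz^{2}: no divisor's leading term divides it; move yz^{2} to the remainder.
  leading term z^{3}: no divisor's leading term divides it; move z^{3} to the remainder.
  leading term z^{2}: no divisor's leading term divides it; move z^{2} to the remainder.
  remainder yz^{2} + z^{3} + z^{2} ≠ 0; add k_5 = yz^{2} + z^{3} + z^{2} to the basis.

S(h_2,h_3): lcm = x^{2}y. S = x^{2} + xy^{2} + xyz + xz^{2} + y^{2}z + yz.
  leading term x^{2}: subtract (1)·h_3 from x^{2} + xy^{2} + xyz + xz^{2} + y^{2}z + yz → xy^{2} + xyz + xy + xz^{2} + x + y^{2}z + z
  leading term xy^{2}: subtract (y)·h_1 from xy^{2} + xyz + xy + xz^{2} + x + y^{2}z + z → xyz + xy + xz^{2} + x + yz^{2} + z
  leading term xyz: subtract (z)·h_1 from xyz + xy + xz^{2} + x + yz^{2} + z → xy + xz^{2} + x + z^{3} + z
  leading term xy: subtract (1)·h_1 from xy + xz^{2} + x + z^{3} + z → xz^{2} + x + yz + z^{3} + z^{2} + z
  leading term xz^{2}: subtract (z^{2})·k_4 from xz^{2} + x + yz + z^{3} + z^{2} + z → x + yz^{2} + yz + z^{3} + z^{2} + z
  leading term x: subtract (1)·k_4 from x + yz^{2} + yz + z^{3} + z^{2} + z → yz^{2} + yz + y + z^{3} + z^{2} + z
  leading term yz^{2}: subtract (1)·k_5 from yz^{2} + yz + y + z^{3} + z^{2} + z → yz + y + z
  leading term yz: no divisor's leading term divides it; move yz to the remainder.
  leading term y: no divisor's leading term divides it; move y to the remainder.
  leading term z: no divisor's leading term divides it; move z to the remainder.
  remainder yz + y + z ≠ 0; add k_6 = yz + y + z to the basis.

S(h_1,k_4): lcm = xy. S = y^{2} + yz + z^{2}.
  leading term y^{2}: no divisor's leading term divides it; move y^{2} to the remainder.
  leading term yz: subtract (1)·k_6 from yz + z^{2} → y + z^{2} + z
  leading term y: no divisor's leading term divides it; move y to the remainder.
  leading term z^{2}: no divisor's leading term divides it; move z^{2} to the remainder.
  leading term z: no divisor's leading term divides it; move z to the remainder.
  remainder y^{2} + y + z^{2} + z ≠ 0; add k_7 = y^{2} + y + z^{2} + z to the basis.

S(h_1,k_5): lcm = xyz^{2}. S = xz^{3} + xz^{2} + yz^{3} + z^{4}.
  leading term xz^{3}: subtract (z^{3})·k_4 from xz^{3} + xz^{2} + yz^{3} + z^{4} → xz^{2} + z^{4}
  leading term xz^{2}: subtract (z^{2})·k_4 from xz^{2} + z^{4} → yz^{2} + z^{4}
  leading term yz^{2}: subtract (1)·k_5 from yz^{2} + z^{4} → z^{4} + z^{3} + z^{2}
  leading term z^{4}: no divisor's leading term divides it; move z^{4} to the remainder.
  leading term z^{3}: no divisor's leading term divides it; move z^{3} to the remainder.
  leading term z^{2}: no divisor's leading term divides it; move z^{2} to the remainder.
  remainder z^{4} + z^{3} + z^{2} ≠ 0; add k_8 = z^{4} + z^{3} + z^{2} to the basis.

S(k_5,k_6): lcm = yz^{2}. S = yz + z^{3}.
  leading term yz: subtract (1)·k_6 from yz + z^{3} → y + z^{3} + z
  leading term y: no divisor's leading term divides it; move y to the remainder.
  leading term z^{3}: no divisor's leading term divides it; move z^{3} to the remainder.
  leading term z: no divisor's leading term divides it; move z to the remainder.
  remainder y + z^{3} + z ≠ 0; add k_9 = y + z^{3} + z to the basis.

The other S-polynomials (S(h_2,k_4), S(h_3,k_4), S(h_2,k_5), S(h_3,k_5), S(k_4,k_5), S(h_1,k_6), S(h_2,k_6), S(h_3,k_6), S(k_4,k_6), S(h_1,k_7), S(h_2,k_7), S(h_3,k_7), S(k_4,k_7), S(k_5,k_7), S(k_6,k_7), S(h_1,k_8), S(h_2,k_8), S(h_3,k_8), S(k_4,k_8), S(k_5,k_8), S(k_6,k_8), S(k_7,k_8), S(h_1,k_9), S(h_2,k_9), S(h_3,k_9), S(k_4,k_9), S(k_5,k_9), S(k_6,k_9), S(k_7,k_9), S(k_8,k_9)) all reduce to 0 modulo the current basis, so we have a Gröbner basis.
Inter-reduce: drop elements whose leading term is divisible by another's, tail-reduce, and make monic.
Reduced Gröbner basis: {x + z^{3} + z, y + z^{3} + z, z^{4} + z^{3} + z^{2}}.

These differ, so the ideals are not equal.

No, the ideals differ.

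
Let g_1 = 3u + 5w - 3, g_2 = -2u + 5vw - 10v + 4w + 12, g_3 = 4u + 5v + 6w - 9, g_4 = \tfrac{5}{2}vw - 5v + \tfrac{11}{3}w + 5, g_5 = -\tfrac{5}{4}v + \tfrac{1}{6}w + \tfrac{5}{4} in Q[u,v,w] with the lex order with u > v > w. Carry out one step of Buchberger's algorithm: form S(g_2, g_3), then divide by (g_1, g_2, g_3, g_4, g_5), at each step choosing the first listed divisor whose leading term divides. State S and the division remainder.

S(g_2, g_3) = -\tfrac{5}{2}vw + \tfrac{15}{4}v - \tfrac{7}{2}w - \tfrac{15}{4}; remainder on division = 0.

lcm(LM(g_2), LM(g_3)) = u.
S = (lcm/LT(g_2))·g_2 − (lcm/LT(g_3))·g_3 = -\tfrac{5}{2}vw + \tfrac{15}{4}v - \tfrac{7}{2}w - \tfrac{15}{4}.
Reduce S modulo (g_1, g_2, g_3, g_4, g_5) in that order:
  leading term vw: subtract (-1)·g_4 from -\tfrac{5}{2}vw + \tfrac{15}{4}v - \tfrac{7}{2}w - \tfrac{15}{4} → -\tfrac{5}{4}v + \tfrac{1}{6}w + \tfrac{5}{4}
  leading term v: subtract (1)·g_5 from -\tfrac{5}{4}v + \tfrac{1}{6}w + \tfrac{5}{4} → 0
The remainder is 0, so this S-polynomial contributes no new basis element.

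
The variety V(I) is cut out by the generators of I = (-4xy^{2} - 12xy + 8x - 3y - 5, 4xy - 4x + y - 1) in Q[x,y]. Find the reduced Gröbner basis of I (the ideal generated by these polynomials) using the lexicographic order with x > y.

This is the nonlinear analogue of row-reducing a linear system.

f_1 = -4xy^{2} - 12xy + 8x - 3y - 5, LT = xy^{2}.
f_2 = 4xy - 4x + y - 1, LT = xy.

S(f_1,f_2): lcm = xy^{2}. S = 4xy - 2x - \tfrac{1}{4}y^{2} + y + \tfrac{5}{4}.
  reduce S modulo (f_1, f_2):
  remainder 2x - \tfrac{1}{4}y^{2} + \tfrac{9}{4} ≠ 0; add g_3 = 2x - \tfrac{1}{4}y^{2} + \tfrac{9}{4} to the basis.

S(f_1,g_3): lcm = xy^{2}. S = 3xy - 2x + \tfrac{1}{8}y^{4} - \tfrac{9}{8}y^{2} + \tfrac{3}{4}y + \tfrac{5}{4}.
  reduce S modulo (f_1, f_2, g_3):
  remainder \tfrac{1}{8}y^{4} - y^{2} + \tfrac{7}{8} ≠ 0; add g_4 = \tfrac{1}{8}y^{4} - y^{2} + \tfrac{7}{8} to the basis.

S(f_2,g_3): lcm = xy. S = -x + \tfrac{1}{8}y^{3} - \tfrac{7}{8}y - \tfrac{1}{4}.
  reduce S modulo (f_1, f_2, g_3, g_4):
  remainder \tfrac{1}{8}y^{3} - \tfrac{1}{8}y^{2} - \tfrac{7}{8}y + \tfrac{7}{8} ≠ 0; add g_5 = \tfrac{1}{8}y^{3} - \tfrac{1}{8}y^{2} - \tfrac{7}{8}y + \tfrac{7}{8} to the basis.

The other S-polynomials (S(f_1,g_4), S(f_2,g_4), S(g_3,g_4), S(f_1,g_5), S(f_2,g_5), S(g_3,g_5), S(g_4,g_5)) all reduce to 0 modulo the current basis, so we have a Gröbner basis.
Inter-reduce: drop elements whose leading term is divisible by another's, tail-reduce, and make monic.

G = {x - \tfrac{1}{8}y^{2} + \tfrac{9}{8}, y^{3} - y^{2} - 7y + 7}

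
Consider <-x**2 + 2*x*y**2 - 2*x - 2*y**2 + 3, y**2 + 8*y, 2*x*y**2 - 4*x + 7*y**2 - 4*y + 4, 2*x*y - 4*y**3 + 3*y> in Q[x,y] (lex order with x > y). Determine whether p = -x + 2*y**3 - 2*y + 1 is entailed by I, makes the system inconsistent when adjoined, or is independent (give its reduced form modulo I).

First compute the reduced Gröbner basis of I by Buchberger's algorithm.
f_1 = -x**2 + 2*x*y**2 - 2*x - 2*y**2 + 3, LT = x**2.
f_2 = y**2 + 8*y, LT = y**2.
f_3 = 2*x*y**2 - 4*x + 7*y**2 - 4*y + 4, LT = x*y**2.
f_4 = 2*x*y - 4*y**3 + 3*y, LT = x*y.

S(f_1,f_3): lcm = x**2*y**2. S = 2*x**2 - 2*x*y**4 - 3/2*x*y**2 + 2*x*y - 2*x + 2*y**4 - 3*y**2.
  leading term x**2: subtract (-2)·f_1 from 2*x**2 - 2*x*y**4 - 3/2*x*y**2 + 2*x*y - 2*x + 2*y**4 - 3*y**2 → -2*x*y**4 + 5/2*x*y**2 + 2*x*y - 6*x + 2*y**4 - 7*y**2 + 6
  leading term x*y**4: subtract (-2*x*y**2)·f_2 from -2*x*y**4 + 5/2*x*y**2 + 2*x*y - 6*x + 2*y**4 - 7*y**2 + 6 → 16*x*y**3 + 5/2*x*y**2 + 2*x*y - 6*x + 2*y**4 - 7*y**2 + 6
  leading term x*y**3: subtract (16*x*y)·f_2 from 16*x*y**3 + 5/2*x*y**2 + 2*x*y - 6*x + 2*y**4 - 7*y**2 + 6 → -251/2*x*y**2 + 2*x*y - 6*x + 2*y**4 - 7*y**2 + 6
  leading term x*y**2: subtract (-251/2*x)·f_2 from -251/2*x*y**2 + 2*x*y - 6*x + 2*y**4 - 7*y**2 + 6 → 1006*x*y - 6*x + 2*y**4 - 7*y**2 + 6
  leading term x*y: subtract (503)·f_4 from 1006*x*y - 6*x + 2*y**4 - 7*y**2 + 6 → -6*x + 2*y**4 + 2012*y**3 - 7*y**2 - 1509*y + 6
  leading term x: no divisor's leading term divides it; move -6*x to the remainder.
  leading term y**4: subtract (2*y**2)·f_2 from 2*y**4 + 2012*y**3 - 7*y**2 - 1509*y + 6 → 1996*y**3 - 7*y**2 - 1509*y + 6
  leading term y**3: subtract (1996*y)·f_2 from 1996*y**3 - 7*y**2 - 1509*y + 6 → -15975*y**2 - 1509*y + 6
  leading term y**2: subtract (-15975)·f_2 from -15975*y**2 - 1509*y + 6 → 126291*y + 6
  leading term y: no divisor's leading term divides it; move 126291*y to the remainder.
  leading term 1: no divisor's leading term divides it; move 6 to the remainder.
  remainder -6*x + 126291*y + 6 ≠ 0; add h_5 = -6*x + 126291*y + 6 to the basis.

S(f_1,f_4): lcm = x**2*y. S = 1/2*x*y + 2*y**3 - 3*y.
  leading term x*y: subtract (1/4)·f_4 from 1/2*x*y + 2*y**3 - 3*y → 3*y**3 - 15/4*y
  leading term y**3: subtract (3*y)·f_2 from 3*y**3 - 15/4*y → -24*y**2 - 15/4*y
  leading term y**2: subtract (-24)·f_2 from -24*y**2 - 15/4*y → 753/4*y
  leading term y: no divisor's leading term divides it; move 753/4*y to the remainder.
  remainder 753/4*y ≠ 0; add h_6 = 753/4*y to the basis.

The other S-polynomials (S(f_1,f_2), S(f_2,f_3), S(f_2,f_4), S(f_3,f_4), S(f_1,h_5), S(f_2,h_5), S(f_3,h_5), S(f_4,h_5), S(f_1,h_6), S(f_2,h_6), S(f_3,h_6), S(f_4,h_6), S(h_5,h_6)) all reduce to 0 modulo the current basis, so we have a Gröbner basis.
Inter-reduce: drop elements whose leading term is divisible by another's, tail-reduce, and make monic.
Reduced Gröbner basis: {x - 1, y}.
Label its elements g_1 = x - 1, g_2 = y.

Reduce p = -x + 2*y**3 - 2*y + 1 modulo G:
  leading term x: subtract (-1)·g_1 from -x + 2*y**3 - 2*y + 1 → 2*y**3 - 2*y
  leading term y**3: subtract (2*y**2)·g_2 from 2*y**3 - 2*y → -2*y
  leading term y: subtract (-2)·g_2 from -2*y → 0
  normal form = 0.
Since the normal form is 0, p ∈ I.

-x + 2*y**3 - 2*y + 1 lies in I (it reduces to 0).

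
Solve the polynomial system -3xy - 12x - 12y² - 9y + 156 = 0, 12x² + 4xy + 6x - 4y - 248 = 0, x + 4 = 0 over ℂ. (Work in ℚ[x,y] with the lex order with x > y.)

Compute a lex Gröbner basis by Buchberger's algorithm.
f_1 = -3xy - 12x - 12y² - 9y + 156, LT = xy.
f_2 = 12x² + 4xy + 6x - 4y - 248, LT = x².
f_3 = x + 4, LT = x.

S(f_1,f_2): lcm = x²y. S = 4x² + 11/3xy² + 5/2xy - 52x + ⅓y² + 62/3y.
  reduce S modulo (f_1, f_2, f_3):
  remainder -44/3y³ + 130/3y² + 1519/6y - 1858/3 ≠ 0; add h_4 = -44/3y³ + 130/3y² + 1519/6y - 1858/3 to the basis.

S(f_1,f_3): lcm = xy. S = 4x + 4y² - y - 52.
  reduce S modulo (f_1, f_2, f_3, h_4):
  remainder 4y² - y - 68 ≠ 0; add h_5 = 4y² - y - 68 to the basis.

S(f_2,f_3): lcm = x². S = ⅓xy - 7/2x - ⅓y - 62/3.
  reduce S modulo (f_1, f_2, f_3, h_4, h_5):
  remainder -5/3y - 20/3 ≠ 0; add h_6 = -5/3y - 20/3 to the basis.

The other S-polynomials (S(f_1,h_4), S(f_2,h_4), S(f_3,h_4), S(f_1,h_5), S(f_2,h_5), S(f_3,h_5), S(h_4,h_5), S(f_1,h_6), S(f_2,h_6), S(f_3,h_6), S(h_4,h_6), S(h_5,h_6)) all reduce to 0 modulo the current basis, so we have a Gröbner basis.
Inter-reduce: drop elements whose leading term is divisible by another's, tail-reduce, and make monic.
Reduced Gröbner basis: {x + 4, y + 4}.

Elimination: the polynomial y + 4 lies in the elimination ideal for y, so y ∈ {-4}. For each such y, the remaining basis elements (now univariate) give the rest of the solution.
  y = -4: the earlier basis element becomes x + 4 = 0, giving x = -4 — point (-4, -4).

{(-4, -4)}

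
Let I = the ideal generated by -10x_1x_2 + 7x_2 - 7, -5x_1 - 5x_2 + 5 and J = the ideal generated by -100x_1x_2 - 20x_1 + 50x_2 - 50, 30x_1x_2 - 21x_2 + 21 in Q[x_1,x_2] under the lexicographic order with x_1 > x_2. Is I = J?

Since reduced Gröbner bases are canonical representatives of ideals under a given ordering, it suffices to compute and compare them.
Buchberger on the first generating set:
f_1 = -10x_1x_2 + 7x_2 - 7, LT = x_1x_2.
f_2 = -5x_1 - 5x_2 + 5, LT = x_1.

S(f_1,f_2): lcm = x_1x_2. S = -x_2^2 + 3/10x_2 + 7/10.
  leading term x_2^2: no divisor's leading term divides it; move -x_2^2 to the remainder.
  leading term x_2: no divisor's leading term divides it; move 3/10x_2 to the remainder.
  leading term 1: no divisor's leading term divides it; move 7/10 to the remainder.
  remainder -x_2^2 + 3/10x_2 + 7/10 ≠ 0; add g_3 = -x_2^2 + 3/10x_2 + 7/10 to the basis.

The other S-polynomials (S(f_1,g_3), S(f_2,g_3)) all reduce to 0 modulo the current basis, so we have a Gröbner basis.
Inter-reduce: drop elements whose leading term is divisible by another's, tail-reduce, and make monic.
Reduced Gröbner basis: {x_1 + x_2 - 1, x_2^2 - 3/10x_2 - 7/10}.

Buchberger on the second generating set:
h_1 = -100x_1x_2 - 20x_1 + 50x_2 - 50, LT = x_1x_2.
h_2 = 30x_1x_2 - 21x_2 + 21, LT = x_1x_2.

S(h_1,h_2): lcm = x_1x_2. S = 1/5x_1 + 1/5x_2 - 1/5.
  leading term x_1: no divisor's leading term divides it; move 1/5x_1 to the remainder.
  leading term x_2: no divisor's leading term divides it; move 1/5x_2 to the remainder.
  leading term 1: no divisor's leading term divides it; move -1/5 to the remainder.
  remainder 1/5x_1 + 1/5x_2 - 1/5 ≠ 0; add k_3 = 1/5x_1 + 1/5x_2 - 1/5 to the basis.

S(h_1,k_3): lcm = x_1x_2. S = 1/5x_1 - x_2^2 + 1/2x_2 + 1/2.
  leading term x_1: subtract (1)·k_3 from 1/5x_1 - x_2^2 + 1/2x_2 + 1/2 → -x_2^2 + 3/10x_2 + 7/10
  leading term x_2^2: no divisor's leading term divides it; move -x_2^2 to the remainder.
  leading term x_2: no divisor's leading term divides it; move 3/10x_2 to the remainder.
  leading term 1: no divisor's leading term divides it; move 7/10 to the remainder.
  remainder -x_2^2 + 3/10x_2 + 7/10 ≠ 0; add k_4 = -x_2^2 + 3/10x_2 + 7/10 to the basis.

The other S-polynomials (S(h_2,k_3), S(h_1,k_4), S(h_2,k_4), S(k_3,k_4)) all reduce to 0 modulo the current basis, so we have a Gröbner basis.
Inter-reduce: drop elements whose leading term is divisible by another's, tail-reduce, and make monic.
Reduced Gröbner basis: {x_1 + x_2 - 1, x_2^2 - 3/10x_2 - 7/10}.

Same reduced basis, so the two generating sets span the same ideal.

Yes, the ideals are equal.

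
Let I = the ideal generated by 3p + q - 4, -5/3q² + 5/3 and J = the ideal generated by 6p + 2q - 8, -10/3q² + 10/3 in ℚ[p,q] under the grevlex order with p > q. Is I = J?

Equality of ideals is decidable: compute both reduced Gröbner bases (unique for the ordering) and check whether they agree.
Buchberger on the first generating set:
f_1 = 3p + q - 4, LT = p.
f_2 = -5/3q² + 5/3, LT = q².

The S-polynomials (S(f_1,f_2)) all reduce to 0 modulo the current basis, so we have a Gröbner basis.
Inter-reduce: drop elements whose leading term is divisible by another's, tail-reduce, and make monic.
Reduced Gröbner basis: {q² - 1, p + ⅓q - 4/3}.

Buchberger on the second generating set:
h_1 = 6p + 2q - 8, LT = p.
h_2 = -10/3q² + 10/3, LT = q².

The S-polynomials (S(h_1,h_2)) all reduce to 0 modulo the current basis, so we have a Gröbner basis.
Inter-reduce: drop elements whose leading term is divisible by another's, tail-reduce, and make monic.
Reduced Gröbner basis: {q² - 1, p + ⅓q - 4/3}.

The two bases agree; hence the ideals are identical.
The choice of monomial ordering does not affect the verdict — as long as both bases are computed under the same ordering, their equality decides ideal equality.

Yes, the ideals are equal.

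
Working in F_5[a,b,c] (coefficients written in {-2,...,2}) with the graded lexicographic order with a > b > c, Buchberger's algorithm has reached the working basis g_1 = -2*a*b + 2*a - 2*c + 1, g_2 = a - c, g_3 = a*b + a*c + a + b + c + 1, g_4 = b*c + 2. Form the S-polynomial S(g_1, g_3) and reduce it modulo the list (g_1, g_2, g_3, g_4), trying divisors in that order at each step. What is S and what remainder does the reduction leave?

S(g_1, g_3) = -a*c - 2*a - b + 1; remainder on division = -c**2 - b - 2*c + 1.

lcm(LM(g_1), LM(g_3)) = a*b.
S = (lcm/LT(g_1))·g_1 − (lcm/LT(g_3))·g_3 = -a*c - 2*a - b + 1.
Reduce S modulo (g_1, g_2, g_3, g_4) in that order:
  leading term a*c: subtract (-c)·g_2 from -a*c - 2*a - b + 1 → -c**2 - 2*a - b + 1
  leading term c**2: no divisor's leading term divides it; move -c**2 to the remainder.
  leading term a: subtract (-2)·g_2 from -2*a - b + 1 → -b - 2*c + 1
  leading term b: no divisor's leading term divides it; move -b to the remainder.
  leading term c: no divisor's leading term divides it; move -2*c to the remainder.
  leading term 1: no divisor's leading term divides it; move 1 to the remainder.
The remainder -c**2 - b - 2*c + 1 is nonzero, so it would be added as the next basis element.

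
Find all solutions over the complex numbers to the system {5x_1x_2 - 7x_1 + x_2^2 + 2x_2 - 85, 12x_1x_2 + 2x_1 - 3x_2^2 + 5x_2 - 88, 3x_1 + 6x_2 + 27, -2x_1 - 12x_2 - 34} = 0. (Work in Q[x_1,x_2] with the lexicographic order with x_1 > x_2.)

{(-5, -2)}

Compute a lex Gröbner basis by Buchberger's algorithm.
f_1 = 5x_1x_2 - 7x_1 + x_2^2 + 2x_2 - 85, LT = x_1x_2.
f_2 = 12x_1x_2 + 2x_1 - 3x_2^2 + 5x_2 - 88, LT = x_1x_2.
f_3 = 3x_1 + 6x_2 + 27, LT = x_1.
f_4 = -2x_1 - 12x_2 - 34, LT = x_1.

S(f_1,f_2): lcm = x_1x_2. S = -47/30x_1 + 9/20x_2^2 - 1/60x_2 - 29/3.
  reduce S modulo (f_1, f_2, f_3, f_4):
  remainder 9/20x_2^2 + 187/60x_2 + 133/30 ≠ 0; add h_5 = 9/20x_2^2 + 187/60x_2 + 133/30 to the basis.

S(f_1,f_3): lcm = x_1x_2. S = -7/5x_1 - 9/5x_2^2 - 43/5x_2 - 17.
  reduce S modulo (f_1, f_2, f_3, f_4, h_5):
  remainder 20/3x_2 + 40/3 ≠ 0; add h_6 = 20/3x_2 + 40/3 to the basis.

The other S-polynomials (S(f_1,f_4), S(f_2,f_3), S(f_2,f_4), S(f_3,f_4), S(f_1,h_5), S(f_2,h_5), S(f_3,h_5), S(f_4,h_5), S(f_1,h_6), S(f_2,h_6), S(f_3,h_6), S(f_4,h_6), S(h_5,h_6)) all reduce to 0 modulo the current basis, so we have a Gröbner basis.
Inter-reduce: drop elements whose leading term is divisible by another's, tail-reduce, and make monic.
Reduced Gröbner basis: {x_1 + 5, x_2 + 2}.

Since the basis is lex-ordered, x_2 + 2 is univariate in x_2. Its roots are {-2}. Back-substituting each root into the other basis elements fixes the other coordinates.
  x_2 = -2: the earlier basis element becomes x_1 + 5 = 0, giving x_1 = -5 — point (-5, -2).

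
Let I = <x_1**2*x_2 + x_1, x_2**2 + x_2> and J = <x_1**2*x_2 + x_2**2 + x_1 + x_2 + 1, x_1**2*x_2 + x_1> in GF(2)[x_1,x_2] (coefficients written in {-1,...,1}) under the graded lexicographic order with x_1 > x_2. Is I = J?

No, the ideals differ.

Two ideals are equal iff their reduced Gröbner bases coincide (the reduced basis is unique for a fixed ordering).
Buchberger on the first generating set:
f_1 = x_1**2*x_2 + x_1, LT = x_1**2*x_2.
f_2 = x_2**2 + x_2, LT = x_2**2.

S(f_1,f_2): lcm = x_1**2*x_2**2. S = x_1**2*x_2 + x_1*x_2.
  leading term x_1**2*x_2: subtract (1)·f_1 from x_1**2*x_2 + x_1*x_2 → x_1*x_2 + x_1
  leading term x_1*x_2: no divisor's leading term divides it; move x_1*x_2 to the remainder.
  leading term x_1: no divisor's leading term divides it; move x_1 to the remainder.
  remainder x_1*x_2 + x_1 ≠ 0; add g_3 = x_1*x_2 + x_1 to the basis.

S(f_1,g_3): lcm = x_1**2*x_2. S = x_1**2 + x_1.
  leading term x_1**2: no divisor's leading term divides it; move x_1**2 to the remainder.
  leading term x_1: no divisor's leading term divides it; move x_1 to the remainder.
  remainder x_1**2 + x_1 ≠ 0; add g_4 = x_1**2 + x_1 to the basis.

The other S-polynomials (S(f_2,g_3), S(f_1,g_4), S(f_2,g_4), S(g_3,g_4)) all reduce to 0 modulo the current basis, so we have a Gröbner basis.
Inter-reduce: drop elements whose leading term is divisible by another's, tail-reduce, and make monic.
Reduced Gröbner basis: {x_1**2 + x_1, x_1*x_2 + x_1, x_2**2 + x_2}.

Buchberger on the second generating set:
h_1 = x_1**2*x_2 + x_2**2 + x_1 + x_2 + 1, LT = x_1**2*x_2.
h_2 = x_1**2*x_2 + x_1, LT = x_1**2*x_2.

S(h_1,h_2): lcm = x_1**2*x_2. S = x_2**2 + x_2 + 1.
  leading term x_2**2: no divisor's leading term divides it; move x_2**2 to the remainder.
  leading term x_2: no divisor's leading term divides it; move x_2 to the remainder.
  leading term 1: no divisor's leading term divides it; move 1 to the remainder.
  remainder x_2**2 + x_2 + 1 ≠ 0; add k_3 = x_2**2 + x_2 + 1 to the basis.

S(h_1,k_3): lcm = x_1**2*x_2**2. S = x_1**2*x_2 + x_2**3 + x_1**2 + x_1*x_2 + x_2**2 + x_2.
  leading term x_1**2*x_2: subtract (1)·h_1 from x_1**2*x_2 + x_2**3 + x_1**2 + x_1*x_2 + x_2**2 + x_2 → x_2**3 + x_1**2 + x_1*x_2 + x_1 + 1
  leading term x_2**3: subtract (x_2)·k_3 from x_2**3 + x_1**2 + x_1*x_2 + x_1 + 1 → x_1**2 + x_1*x_2 + x_2**2 + x_1 + x_2 + 1
  leading term x_1**2: no divisor's leading term divides it; move x_1**2 to the remainder.
  leading term x_1*x_2: no divisor's leading term divides it; move x_1*x_2 to the remainder.
  leading term x_2**2: subtract (1)·k_3 from x_2**2 + x_1 + x_2 + 1 → x_1
  leading term x_1: no divisor's leading term divides it; move x_1 to the remainder.
  remainder x_1**2 + x_1*x_2 + x_1 ≠ 0; add k_4 = x_1**2 + x_1*x_2 + x_1 to the basis.

The other S-polynomials (S(h_2,k_3), S(h_1,k_4), S(h_2,k_4), S(k_3,k_4)) all reduce to 0 modulo the current basis, so we have a Gröbner basis.
Inter-reduce: drop elements whose leading term is divisible by another's, tail-reduce, and make monic.
Reduced Gröbner basis: {x_1**2 + x_1*x_2 + x_1, x_2**2 + x_2 + 1}.

Since the reduced bases disagree, the two ideals are not the same.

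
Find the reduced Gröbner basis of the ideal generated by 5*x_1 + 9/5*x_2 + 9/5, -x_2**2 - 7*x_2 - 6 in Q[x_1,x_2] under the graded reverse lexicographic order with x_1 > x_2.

G = {x_2**2 + 7*x_2 + 6, x_1 + 9/25*x_2 + 9/25}

Buchberger's algorithm terminates because the ascending chain of leading-term ideals stabilizes.

f_1 = 5*x_1 + 9/5*x_2 + 9/5, LT = x_1.
f_2 = -x_2**2 - 7*x_2 - 6, LT = x_2**2.

The S-polynomials (S(f_1,f_2)) all reduce to 0 modulo the current basis, so we have a Gröbner basis.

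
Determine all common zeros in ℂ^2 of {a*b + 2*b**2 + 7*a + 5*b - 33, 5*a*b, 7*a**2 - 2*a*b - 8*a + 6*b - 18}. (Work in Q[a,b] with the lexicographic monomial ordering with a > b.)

Compute a lex Gröbner basis by Buchberger's algorithm.
f_1 = a*b + 7*a + 2*b**2 + 5*b - 33, LT = a*b.
f_2 = 5*a*b, LT = a*b.
f_3 = 7*a**2 - 2*a*b - 8*a + 6*b - 18, LT = a**2.

S(f_1,f_2): lcm = a*b. S = 7*a + 2*b**2 + 5*b - 33.
  leading term a: no divisor's leading term divides it; move 7*a to the remainder.
  leading term b**2: no divisor's leading term divides it; move 2*b**2 to the remainder.
  leading term b: no divisor's leading term divides it; move 5*b to the remainder.
  leading term 1: no divisor's leading term divides it; move -33 to the remainder.
  remainder 7*a + 2*b**2 + 5*b - 33 ≠ 0; add h_4 = 7*a + 2*b**2 + 5*b - 33 to the basis.

S(f_1,f_3): lcm = a**2*b. S = 7*a**2 + 16/7*a*b**2 + 43/7*a*b - 33*a - 6/7*b**2 + 18/7*b.
  leading term a**2: subtract (1)·f_3 from 7*a**2 + 16/7*a*b**2 + 43/7*a*b - 33*a - 6/7*b**2 + 18/7*b → 16/7*a*b**2 + 57/7*a*b - 25*a - 6/7*b**2 - 24/7*b + 18
  leading term a*b**2: subtract (16/7*b)·f_1 from 16/7*a*b**2 + 57/7*a*b - 25*a - 6/7*b**2 - 24/7*b + 18 → -55/7*a*b - 25*a - 32/7*b**3 - 86/7*b**2 + 72*b + 18
  leading term a*b: subtract (-55/7)·f_1 from -55/7*a*b - 25*a - 32/7*b**3 - 86/7*b**2 + 72*b + 18 → 30*a - 32/7*b**3 + 24/7*b**2 + 779/7*b - 1689/7
  leading term a: subtract (30/7)·h_4 from 30*a - 32/7*b**3 + 24/7*b**2 + 779/7*b - 1689/7 → -32/7*b**3 - 36/7*b**2 + 629/7*b - 699/7
  leading term b**3: no divisor's leading term divides it; move -32/7*b**3 to the remainder.
  leading term b**2: no divisor's leading term divides it; move -36/7*b**2 to the remainder.
  leading term b: no divisor's leading term divides it; move 629/7*b to the remainder.
  leading term 1: no divisor's leading term divides it; move -699/7 to the remainder.
  remainder -32/7*b**3 - 36/7*b**2 + 629/7*b - 699/7 ≠ 0; add h_5 = -32/7*b**3 - 36/7*b**2 + 629/7*b - 699/7 to the basis.

S(f_2,f_3): lcm = a**2*b. S = 2/7*a*b**2 + 8/7*a*b - 6/7*b**2 + 18/7*b.
  leading term a*b**2: subtract (2/7*b)·f_1 from 2/7*a*b**2 + 8/7*a*b - 6/7*b**2 + 18/7*b → -6/7*a*b - 4/7*b**3 - 16/7*b**2 + 12*b
  leading term a*b: subtract (-6/7)·f_1 from -6/7*a*b - 4/7*b**3 - 16/7*b**2 + 12*b → 6*a - 4/7*b**3 - 4/7*b**2 + 114/7*b - 198/7
  leading term a: subtract (6/7)·h_4 from 6*a - 4/7*b**3 - 4/7*b**2 + 114/7*b - 198/7 → -4/7*b**3 - 16/7*b**2 + 12*b
  leading term b**3: subtract (1/8)·h_5 from -4/7*b**3 - 16/7*b**2 + 12*b → -23/14*b**2 + 43/56*b + 699/56
  leading term b**2: no divisor's leading term divides it; move -23/14*b**2 to the remainder.
  leading term b: no divisor's leading term divides it; move 43/56*b to the remainder.
  leading term 1: no divisor's leading term divides it; move 699/56 to the remainder.
  remainder -23/14*b**2 + 43/56*b + 699/56 ≠ 0; add h_6 = -23/14*b**2 + 43/56*b + 699/56 to the basis.

S(f_1,h_4): lcm = a*b. S = 7*a - 2/7*b**3 + 9/7*b**2 + 68/7*b - 33.
  leading term a: subtract (1)·h_4 from 7*a - 2/7*b**3 + 9/7*b**2 + 68/7*b - 33 → -2/7*b**3 - 5/7*b**2 + 33/7*b
  leading term b**3: subtract (1/16)·h_5 from -2/7*b**3 - 5/7*b**2 + 33/7*b → -11/28*b**2 - 101/112*b + 699/112
  leading term b**2: subtract (11/46)·h_6 from -11/28*b**2 - 101/112*b + 699/112 → -699/644*b + 2097/644
  leading term b: no divisor's leading term divides it; move -699/644*b to the remainder.
  leading term 1: no divisor's leading term divides it; move 2097/644 to the remainder.
  remainder -699/644*b + 2097/644 ≠ 0; add h_7 = -699/644*b + 2097/644 to the basis.

The other S-polynomials (S(f_2,h_4), S(f_3,h_4), S(f_1,h_5), S(f_2,h_5), S(f_3,h_5), S(h_4,h_5), S(f_1,h_6), S(f_2,h_6), S(f_3,h_6), S(h_4,h_6), S(h_5,h_6), S(f_1,h_7), S(f_2,h_7), S(f_3,h_7), S(h_4,h_7), S(h_5,h_7), S(h_6,h_7)) all reduce to 0 modulo the current basis, so we have a Gröbner basis.
Inter-reduce: drop elements whose leading term is divisible by another's, tail-reduce, and make monic.
Reduced Gröbner basis: {a, b - 3}.

Since the basis is lex-ordered, b - 3 is univariate in b. Its roots are {3}. Back-substituting each root into the other basis elements fixes the other coordinates.
  b = 3: the earlier basis element becomes a = 0, giving a = 0 — point (0, 3).
Check: every point annihilates each of the original generators.

{(0, 3)}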